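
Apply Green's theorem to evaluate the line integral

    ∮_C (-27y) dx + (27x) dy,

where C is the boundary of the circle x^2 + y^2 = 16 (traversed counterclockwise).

Green's theorem converts the closed line integral into a double integral over the enclosed region D:

    ∮_C P dx + Q dy = ∬_D (∂Q/∂x - ∂P/∂y) dA.

Here P = -27y, Q = 27x, so

    ∂Q/∂x = 27,    ∂P/∂y = -27,
    ∂Q/∂x - ∂P/∂y = 54.

D is the region x^2 + y^2 ≤ 16. Evaluating the double integral:

In polar coordinates (x = r cos θ, y = r sin θ, dA = r dr dθ) the integrand becomes 54, so

    ∬_D (54) dA = ∫_0^{2π} ∫_0^{4} (54) · r dr dθ.

Inner (r from 0 to 4): 432.
Outer (θ from 0 to 2π): 864π.

Therefore ∮_C P dx + Q dy = 864π.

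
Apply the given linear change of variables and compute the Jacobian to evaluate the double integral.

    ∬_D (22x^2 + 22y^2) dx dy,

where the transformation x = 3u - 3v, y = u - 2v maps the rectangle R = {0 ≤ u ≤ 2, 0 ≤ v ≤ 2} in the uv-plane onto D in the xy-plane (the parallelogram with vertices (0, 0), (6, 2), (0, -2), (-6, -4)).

Compute the Jacobian determinant of (x, y) with respect to (u, v):

    ∂(x,y)/∂(u,v) = | 3  -3 | = (3)(-2) - (-3)(1) = -3.
                   | 1  -2 |

Its absolute value is |J| = 3 (the area scaling factor).

Substituting x = 3u - 3v, y = u - 2v into the integrand,

    22x^2 + 22y^2 → 220u^2 - 484u v + 286v^2,

so the integral becomes

    ∬_R (220u^2 - 484u v + 286v^2) · |J| du dv = ∫_0^2 ∫_0^2 (660u^2 - 1452u v + 858v^2) dv du.

Inner (v): 1320u^2 - 2904u + 2288.
Outer (u): 2288.

Therefore ∬_D (22x^2 + 22y^2) dx dy = 2288.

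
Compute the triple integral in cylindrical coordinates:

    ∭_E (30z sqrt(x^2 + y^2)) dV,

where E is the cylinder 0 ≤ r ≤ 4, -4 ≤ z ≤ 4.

In cylindrical coordinates, x = r cos(θ), y = r sin(θ), z = z, and dV = r dr dθ dz.

The integrand becomes 30r z, so

    ∭_E (30z sqrt(x^2 + y^2)) dV = ∫_{0}^{2π} ∫_{0}^{4} ∫_{-4}^{4} (30r z) · r dz dr dθ.

Inner (z): 0.
Middle (r from 0 to 4): 0.
Outer (θ): 0.

Therefore the triple integral equals 0.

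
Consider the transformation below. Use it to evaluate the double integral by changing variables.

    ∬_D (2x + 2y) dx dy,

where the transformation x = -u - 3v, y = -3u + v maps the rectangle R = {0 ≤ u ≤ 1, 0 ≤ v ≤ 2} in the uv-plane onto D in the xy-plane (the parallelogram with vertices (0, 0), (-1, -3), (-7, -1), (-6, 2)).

Compute the Jacobian determinant of (x, y) with respect to (u, v):

    ∂(x,y)/∂(u,v) = | -1  -3 | = (-1)(1) - (-3)(-3) = -10.
                   | -3  1 |

Its absolute value is |J| = 10 (the area scaling factor).

Substituting x = -u - 3v, y = -3u + v into the integrand,

    2x + 2y → -8u - 4v,

so the integral becomes

    ∬_R (-8u - 4v) · |J| du dv = ∫_0^1 ∫_0^2 (-80u - 40v) dv du.

Inner (v): -160u - 80.
Outer (u): -160.

Therefore ∬_D (2x + 2y) dx dy = -160.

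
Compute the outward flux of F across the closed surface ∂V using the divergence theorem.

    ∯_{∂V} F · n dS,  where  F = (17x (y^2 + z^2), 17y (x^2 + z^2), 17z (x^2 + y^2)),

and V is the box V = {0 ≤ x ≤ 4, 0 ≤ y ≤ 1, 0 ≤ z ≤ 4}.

By the divergence theorem,

    ∯_{∂V} F · n dS = ∭_V (∇ · F) dV.

Compute the divergence:
    ∇ · F = ∂F_x/∂x + ∂F_y/∂y + ∂F_z/∂z = 17y^2 + 17z^2 + 17x^2 + 17z^2 + 17x^2 + 17y^2 = 34x^2 + 34y^2 + 34z^2.

V is a rectangular box, so dV = dx dy dz with 0 ≤ x ≤ 4, 0 ≤ y ≤ 1, 0 ≤ z ≤ 4.

Integrate (34x^2 + 34y^2 + 34z^2) over V as an iterated integral:

    ∭_V (∇·F) dV = ∫_0^{4} ∫_0^{1} ∫_0^{4} (34x^2 + 34y^2 + 34z^2) dz dy dx.

Inner (z from 0 to 4): 136x^2 + 136y^2 + 2176/3.
Middle (y from 0 to 1): 136x^2 + 2312/3.
Outer (x from 0 to 4): 5984.

Therefore ∯_{∂V} F · n dS = 5984.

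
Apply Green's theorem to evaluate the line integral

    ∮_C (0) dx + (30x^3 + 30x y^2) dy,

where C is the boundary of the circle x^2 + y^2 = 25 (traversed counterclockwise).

Green's theorem converts the closed line integral into a double integral over the enclosed region D:

    ∮_C P dx + Q dy = ∬_D (∂Q/∂x - ∂P/∂y) dA.

Here P = 0, Q = 30x^3 + 30x y^2, so

    ∂Q/∂x = 90x^2 + 30y^2,    ∂P/∂y = 0,
    ∂Q/∂x - ∂P/∂y = 90x^2 + 30y^2.

D is the region x^2 + y^2 ≤ 25. Evaluating the double integral:

In polar coordinates (x = r cos θ, y = r sin θ, dA = r dr dθ) the integrand becomes 30r^2(cos(2θ) + 2), so

    ∬_D (90x^2 + 30y^2) dA = ∫_0^{2π} ∫_0^{5} (30r^2(cos(2θ) + 2)) · r dr dθ.

Inner (r from 0 to 5): 28125/2 - 9375sin(θ)^2.
Outer (θ from 0 to 2π): 18750π.

Therefore ∮_C P dx + Q dy = 18750π.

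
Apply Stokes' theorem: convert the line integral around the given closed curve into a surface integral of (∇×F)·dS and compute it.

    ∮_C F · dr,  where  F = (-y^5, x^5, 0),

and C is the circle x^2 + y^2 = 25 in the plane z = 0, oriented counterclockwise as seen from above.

Let S be the flat disk x^2 + y^2 ≤ 25 in the plane z = 0, with upward unit normal n̂ = ẑ. By Stokes' theorem,

    ∮_C F · dr = ∬_S (∇ × F) · n̂ dS = ∬_D (curl F)_z dA,

where D is the disk x^2 + y^2 ≤ 25.

Compute the curl of F = (-y^5, x^5, 0):
    (∇ × F)_x = ∂F_z/∂y - ∂F_y/∂z = 0,
    (∇ × F)_y = ∂F_x/∂z - ∂F_z/∂x = 0,
    (∇ × F)_z = ∂F_y/∂x - ∂F_x/∂y = 5x^4 + 5y^4.

On z = 0, (curl F)_z = 5x^4 + 5y^4.

Convert to polar (x = r cos θ, y = r sin θ, dA = r dr dθ); the integrand becomes 5r^4(sin(θ)^4 + cos(θ)^4), so

    ∬_D (curl F)_z dA = ∫_0^{2π} ∫_0^{5} (5r^4(sin(θ)^4 + cos(θ)^4)) · r dr dθ.

Inner (r from 0 to 5): 78125sin(θ)^4/6 + 78125cos(θ)^4/6.
Outer (θ from 0 to 2π): 78125π/4.

Therefore ∮_C F · dr = 78125π/4.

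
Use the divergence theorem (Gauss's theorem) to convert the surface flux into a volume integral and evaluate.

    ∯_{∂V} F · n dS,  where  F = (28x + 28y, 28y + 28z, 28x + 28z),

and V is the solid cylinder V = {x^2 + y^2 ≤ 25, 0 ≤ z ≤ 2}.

By the divergence theorem,

    ∯_{∂V} F · n dS = ∭_V (∇ · F) dV.

Compute the divergence:
    ∇ · F = ∂F_x/∂x + ∂F_y/∂y + ∂F_z/∂z = 28 + 28 + 28 = 84.

In cylindrical coordinates, x = r cos(θ), y = r sin(θ), z = z, dV = r dr dθ dz, with 0 ≤ r ≤ 5, 0 ≤ θ ≤ 2π, 0 ≤ z ≤ 2.

The integrand, after substitution and multiplying by the volume element, becomes (84) · r, so

    ∭_V (∇·F) dV = ∫_0^{2π} ∫_0^{5} ∫_0^{2} (84) · r dz dr dθ.

Inner (z from 0 to 2): 168r.
Middle (r from 0 to 5): 2100.
Outer (θ from 0 to 2π): 4200π.

Therefore ∯_{∂V} F · n dS = 4200π.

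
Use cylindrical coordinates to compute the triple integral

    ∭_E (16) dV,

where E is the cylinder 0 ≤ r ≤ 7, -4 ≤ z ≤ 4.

In cylindrical coordinates, x = r cos(θ), y = r sin(θ), z = z, and dV = r dr dθ dz.

The integrand becomes 16, so

    ∭_E (16) dV = ∫_{0}^{2π} ∫_{0}^{7} ∫_{-4}^{4} (16) · r dz dr dθ.

Inner (z): 128r.
Middle (r from 0 to 7): 3136.
Outer (θ): 6272π.

Therefore the triple integral equals 6272π.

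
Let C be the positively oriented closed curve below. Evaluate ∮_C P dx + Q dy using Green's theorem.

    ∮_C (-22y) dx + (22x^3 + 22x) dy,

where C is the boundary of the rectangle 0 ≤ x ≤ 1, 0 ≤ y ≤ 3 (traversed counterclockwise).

Green's theorem converts the closed line integral into a double integral over the enclosed region D:

    ∮_C P dx + Q dy = ∬_D (∂Q/∂x - ∂P/∂y) dA.

Here P = -22y, Q = 22x^3 + 22x, so

    ∂Q/∂x = 66x^2 + 22,    ∂P/∂y = -22,
    ∂Q/∂x - ∂P/∂y = 66x^2 + 44.

D is the region 0 ≤ x ≤ 1, 0 ≤ y ≤ 3. Evaluating the double integral:

    ∬_D (66x^2 + 44) dA = ∫_0^{1} ∫_0^{3} (66x^2 + 44) dy dx.

Inner (y from 0 to 3): 198x^2 + 132.
Outer (x from 0 to 1): 198.

Therefore ∮_C P dx + Q dy = 198.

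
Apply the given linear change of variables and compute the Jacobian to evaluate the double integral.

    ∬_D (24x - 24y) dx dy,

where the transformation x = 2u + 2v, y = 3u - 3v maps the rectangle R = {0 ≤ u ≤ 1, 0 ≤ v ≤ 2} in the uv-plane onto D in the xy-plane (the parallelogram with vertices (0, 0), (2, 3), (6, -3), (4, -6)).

Compute the Jacobian determinant of (x, y) with respect to (u, v):

    ∂(x,y)/∂(u,v) = | 2  2 | = (2)(-3) - (2)(3) = -12.
                   | 3  -3 |

Its absolute value is |J| = 12 (the area scaling factor).

Substituting x = 2u + 2v, y = 3u - 3v into the integrand,

    24x - 24y → -24u + 120v,

so the integral becomes

    ∬_R (-24u + 120v) · |J| du dv = ∫_0^1 ∫_0^2 (-288u + 1440v) dv du.

Inner (v): 2880 - 576u.
Outer (u): 2592.

Therefore ∬_D (24x - 24y) dx dy = 2592.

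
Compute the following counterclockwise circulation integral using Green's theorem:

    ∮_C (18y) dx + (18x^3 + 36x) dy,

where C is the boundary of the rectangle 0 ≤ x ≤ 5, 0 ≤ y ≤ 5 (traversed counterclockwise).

Green's theorem converts the closed line integral into a double integral over the enclosed region D:

    ∮_C P dx + Q dy = ∬_D (∂Q/∂x - ∂P/∂y) dA.

Here P = 18y, Q = 18x^3 + 36x, so

    ∂Q/∂x = 54x^2 + 36,    ∂P/∂y = 18,
    ∂Q/∂x - ∂P/∂y = 54x^2 + 18.

D is the region 0 ≤ x ≤ 5, 0 ≤ y ≤ 5. Evaluating the double integral:

    ∬_D (54x^2 + 18) dA = ∫_0^{5} ∫_0^{5} (54x^2 + 18) dy dx.

Inner (y from 0 to 5): 270x^2 + 90.
Outer (x from 0 to 5): 11700.

Therefore ∮_C P dx + Q dy = 11700.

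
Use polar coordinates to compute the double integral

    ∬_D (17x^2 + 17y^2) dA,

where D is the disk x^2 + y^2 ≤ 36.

The region D is 0 ≤ r ≤ 6, 0 ≤ θ ≤ 2π in polar coordinates, where x = r cos(θ), y = r sin(θ), and dA = r dr dθ.

Under the substitution, the integrand becomes 17r^2, so

    ∬_D (17x^2 + 17y^2) dA = ∫_{0}^{2π} ∫_{0}^{6} (17r^2) · r dr dθ.

Inner integral (in r): ∫_{0}^{6} (17r^2) · r dr = 5508.

Outer integral (in θ): ∫_{0}^{2π} (5508) dθ = 11016π.

Therefore ∬_D (17x^2 + 17y^2) dA = 11016π.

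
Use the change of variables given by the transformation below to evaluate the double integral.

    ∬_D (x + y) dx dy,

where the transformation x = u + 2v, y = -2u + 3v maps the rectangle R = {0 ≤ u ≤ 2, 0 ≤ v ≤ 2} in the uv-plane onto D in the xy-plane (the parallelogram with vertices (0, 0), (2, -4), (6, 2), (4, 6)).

Compute the Jacobian determinant of (x, y) with respect to (u, v):

    ∂(x,y)/∂(u,v) = | 1  2 | = (1)(3) - (2)(-2) = 7.
                   | -2  3 |

Its absolute value is |J| = 7 (the area scaling factor).

Substituting x = u + 2v, y = -2u + 3v into the integrand,

    x + y → -u + 5v,

so the integral becomes

    ∬_R (-u + 5v) · |J| du dv = ∫_0^2 ∫_0^2 (-7u + 35v) dv du.

Inner (v): 70 - 14u.
Outer (u): 112.

Therefore ∬_D (x + y) dx dy = 112.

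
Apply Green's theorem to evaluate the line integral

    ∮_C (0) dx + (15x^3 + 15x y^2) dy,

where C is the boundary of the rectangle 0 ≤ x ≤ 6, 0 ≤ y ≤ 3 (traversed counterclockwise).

Green's theorem converts the closed line integral into a double integral over the enclosed region D:

    ∮_C P dx + Q dy = ∬_D (∂Q/∂x - ∂P/∂y) dA.

Here P = 0, Q = 15x^3 + 15x y^2, so

    ∂Q/∂x = 45x^2 + 15y^2,    ∂P/∂y = 0,
    ∂Q/∂x - ∂P/∂y = 45x^2 + 15y^2.

D is the region 0 ≤ x ≤ 6, 0 ≤ y ≤ 3. Evaluating the double integral:

    ∬_D (45x^2 + 15y^2) dA = ∫_0^{6} ∫_0^{3} (45x^2 + 15y^2) dy dx.

Inner (y from 0 to 3): 135x^2 + 135.
Outer (x from 0 to 6): 10530.

Therefore ∮_C P dx + Q dy = 10530.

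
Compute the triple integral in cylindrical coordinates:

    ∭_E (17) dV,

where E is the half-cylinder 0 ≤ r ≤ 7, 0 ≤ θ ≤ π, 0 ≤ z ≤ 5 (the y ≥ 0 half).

In cylindrical coordinates, x = r cos(θ), y = r sin(θ), z = z, and dV = r dr dθ dz.

The integrand becomes 17, so

    ∭_E (17) dV = ∫_{0}^{π} ∫_{0}^{7} ∫_{0}^{5} (17) · r dz dr dθ.

Inner (z): 85r.
Middle (r from 0 to 7): 4165/2.
Outer (θ): 4165π/2.

Therefore the triple integral equals 4165π/2.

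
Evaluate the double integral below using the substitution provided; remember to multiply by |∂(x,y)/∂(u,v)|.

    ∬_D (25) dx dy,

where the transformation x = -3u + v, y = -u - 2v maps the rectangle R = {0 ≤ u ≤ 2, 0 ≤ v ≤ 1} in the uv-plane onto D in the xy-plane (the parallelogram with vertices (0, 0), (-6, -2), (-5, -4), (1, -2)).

Compute the Jacobian determinant of (x, y) with respect to (u, v):

    ∂(x,y)/∂(u,v) = | -3  1 | = (-3)(-2) - (1)(-1) = 7.
                   | -1  -2 |

Its absolute value is |J| = 7 (the area scaling factor).

Substituting x = -3u + v, y = -u - 2v into the integrand,

    25 → 25,

so the integral becomes

    ∬_R (25) · |J| du dv = ∫_0^2 ∫_0^1 (175) dv du.

Inner (v): 175.
Outer (u): 350.

Therefore ∬_D (25) dx dy = 350.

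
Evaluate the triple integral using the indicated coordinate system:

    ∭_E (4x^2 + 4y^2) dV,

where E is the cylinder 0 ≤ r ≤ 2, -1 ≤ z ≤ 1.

In cylindrical coordinates, x = r cos(θ), y = r sin(θ), z = z, and dV = r dr dθ dz.

The integrand becomes 4r^2, so

    ∭_E (4x^2 + 4y^2) dV = ∫_{0}^{2π} ∫_{0}^{2} ∫_{-1}^{1} (4r^2) · r dz dr dθ.

Inner (z): 8r^3.
Middle (r from 0 to 2): 32.
Outer (θ): 64π.

Therefore the triple integral equals 64π.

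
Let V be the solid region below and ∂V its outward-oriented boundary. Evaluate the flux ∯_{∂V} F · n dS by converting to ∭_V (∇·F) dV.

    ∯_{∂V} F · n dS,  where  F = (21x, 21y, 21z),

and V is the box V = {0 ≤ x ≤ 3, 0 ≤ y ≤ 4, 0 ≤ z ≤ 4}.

By the divergence theorem,

    ∯_{∂V} F · n dS = ∭_V (∇ · F) dV.

Compute the divergence:
    ∇ · F = ∂F_x/∂x + ∂F_y/∂y + ∂F_z/∂z = 21 + 21 + 21 = 63.

V is a rectangular box, so dV = dx dy dz with 0 ≤ x ≤ 3, 0 ≤ y ≤ 4, 0 ≤ z ≤ 4.

Integrate (63) over V as an iterated integral:

    ∭_V (∇·F) dV = ∫_0^{3} ∫_0^{4} ∫_0^{4} (63) dz dy dx.

Inner (z from 0 to 4): 252.
Middle (y from 0 to 4): 1008.
Outer (x from 0 to 3): 3024.

Therefore ∯_{∂V} F · n dS = 3024.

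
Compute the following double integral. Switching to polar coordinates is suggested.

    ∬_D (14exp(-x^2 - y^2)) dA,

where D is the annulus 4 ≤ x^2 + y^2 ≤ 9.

The region D is 2 ≤ r ≤ 3, 0 ≤ θ ≤ 2π in polar coordinates, where x = r cos(θ), y = r sin(θ), and dA = r dr dθ.

Under the substitution, the integrand becomes 14exp(-r^2), so

    ∬_D (14exp(-x^2 - y^2)) dA = ∫_{0}^{2π} ∫_{2}^{3} (14exp(-r^2)) · r dr dθ.

Inner integral (in r): ∫_{2}^{3} (14exp(-r^2)) · r dr = -(7 - 7exp(5))exp(-9).

Outer integral (in θ): ∫_{0}^{2π} (-(7 - 7exp(5))exp(-9)) dθ = -14π (1 - exp(5))exp(-9).

Therefore ∬_D (14exp(-x^2 - y^2)) dA = -14π (1 - exp(5))exp(-9).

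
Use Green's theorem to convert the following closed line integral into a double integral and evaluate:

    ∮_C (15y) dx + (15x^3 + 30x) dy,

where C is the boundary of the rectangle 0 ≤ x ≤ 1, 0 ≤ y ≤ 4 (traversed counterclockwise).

Green's theorem converts the closed line integral into a double integral over the enclosed region D:

    ∮_C P dx + Q dy = ∬_D (∂Q/∂x - ∂P/∂y) dA.

Here P = 15y, Q = 15x^3 + 30x, so

    ∂Q/∂x = 45x^2 + 30,    ∂P/∂y = 15,
    ∂Q/∂x - ∂P/∂y = 45x^2 + 15.

D is the region 0 ≤ x ≤ 1, 0 ≤ y ≤ 4. Evaluating the double integral:

    ∬_D (45x^2 + 15) dA = ∫_0^{1} ∫_0^{4} (45x^2 + 15) dy dx.

Inner (y from 0 to 4): 180x^2 + 60.
Outer (x from 0 to 1): 120.

Therefore ∮_C P dx + Q dy = 120.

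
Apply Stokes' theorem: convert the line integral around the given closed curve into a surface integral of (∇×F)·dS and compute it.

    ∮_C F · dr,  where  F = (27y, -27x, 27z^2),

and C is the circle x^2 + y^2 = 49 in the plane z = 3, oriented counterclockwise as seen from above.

Let S be the flat disk x^2 + y^2 ≤ 49 in the plane z = 3, with upward unit normal n̂ = ẑ. By Stokes' theorem,

    ∮_C F · dr = ∬_S (∇ × F) · n̂ dS = ∬_D (curl F)_z dA,

where D is the disk x^2 + y^2 ≤ 49.

Compute the curl of F = (27y, -27x, 27z^2):
    (∇ × F)_x = ∂F_z/∂y - ∂F_y/∂z = 0,
    (∇ × F)_y = ∂F_x/∂z - ∂F_z/∂x = 0,
    (∇ × F)_z = ∂F_y/∂x - ∂F_x/∂y = -54.

On z = 3, (curl F)_z = -54.

Convert to polar (x = r cos θ, y = r sin θ, dA = r dr dθ); the integrand becomes -54, so

    ∬_D (curl F)_z dA = ∫_0^{2π} ∫_0^{7} (-54) · r dr dθ.

Inner (r from 0 to 7): -1323.
Outer (θ from 0 to 2π): -2646π.

Therefore ∮_C F · dr = -2646π.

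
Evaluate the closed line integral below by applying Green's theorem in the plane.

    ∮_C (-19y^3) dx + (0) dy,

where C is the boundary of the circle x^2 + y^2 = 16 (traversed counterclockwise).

Green's theorem converts the closed line integral into a double integral over the enclosed region D:

    ∮_C P dx + Q dy = ∬_D (∂Q/∂x - ∂P/∂y) dA.

Here P = -19y^3, Q = 0, so

    ∂Q/∂x = 0,    ∂P/∂y = -57y^2,
    ∂Q/∂x - ∂P/∂y = 57y^2.

D is the region x^2 + y^2 ≤ 16. Evaluating the double integral:

In polar coordinates (x = r cos θ, y = r sin θ, dA = r dr dθ) the integrand becomes 57r^2sin(θ)^2, so

    ∬_D (57y^2) dA = ∫_0^{2π} ∫_0^{4} (57r^2sin(θ)^2) · r dr dθ.

Inner (r from 0 to 4): 3648sin(θ)^2.
Outer (θ from 0 to 2π): 3648π.

Therefore ∮_C P dx + Q dy = 3648π.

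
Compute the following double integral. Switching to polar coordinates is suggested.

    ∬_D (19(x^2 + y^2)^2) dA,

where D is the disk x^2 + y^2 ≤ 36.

The region D is 0 ≤ r ≤ 6, 0 ≤ θ ≤ 2π in polar coordinates, where x = r cos(θ), y = r sin(θ), and dA = r dr dθ.

Under the substitution, the integrand becomes 19r^4, so

    ∬_D (19(x^2 + y^2)^2) dA = ∫_{0}^{2π} ∫_{0}^{6} (19r^4) · r dr dθ.

Inner integral (in r): ∫_{0}^{6} (19r^4) · r dr = 147744.

Outer integral (in θ): ∫_{0}^{2π} (147744) dθ = 295488π.

Therefore ∬_D (19(x^2 + y^2)^2) dA = 295488π.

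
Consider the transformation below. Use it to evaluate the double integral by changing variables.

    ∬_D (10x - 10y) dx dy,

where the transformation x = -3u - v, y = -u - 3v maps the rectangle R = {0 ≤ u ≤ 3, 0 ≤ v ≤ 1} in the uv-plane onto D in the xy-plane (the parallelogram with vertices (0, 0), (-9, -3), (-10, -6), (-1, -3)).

Compute the Jacobian determinant of (x, y) with respect to (u, v):

    ∂(x,y)/∂(u,v) = | -3  -1 | = (-3)(-3) - (-1)(-1) = 8.
                   | -1  -3 |

Its absolute value is |J| = 8 (the area scaling factor).

Substituting x = -3u - v, y = -u - 3v into the integrand,

    10x - 10y → -20u + 20v,

so the integral becomes

    ∬_R (-20u + 20v) · |J| du dv = ∫_0^3 ∫_0^1 (-160u + 160v) dv du.

Inner (v): 80 - 160u.
Outer (u): -480.

Therefore ∬_D (10x - 10y) dx dy = -480.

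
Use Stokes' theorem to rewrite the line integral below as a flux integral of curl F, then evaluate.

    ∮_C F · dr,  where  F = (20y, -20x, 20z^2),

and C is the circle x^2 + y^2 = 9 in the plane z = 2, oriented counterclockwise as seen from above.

Let S be the flat disk x^2 + y^2 ≤ 9 in the plane z = 2, with upward unit normal n̂ = ẑ. By Stokes' theorem,

    ∮_C F · dr = ∬_S (∇ × F) · n̂ dS = ∬_D (curl F)_z dA,

where D is the disk x^2 + y^2 ≤ 9.

Compute the curl of F = (20y, -20x, 20z^2):
    (∇ × F)_x = ∂F_z/∂y - ∂F_y/∂z = 0,
    (∇ × F)_y = ∂F_x/∂z - ∂F_z/∂x = 0,
    (∇ × F)_z = ∂F_y/∂x - ∂F_x/∂y = -40.

On z = 2, (curl F)_z = -40.

Convert to polar (x = r cos θ, y = r sin θ, dA = r dr dθ); the integrand becomes -40, so

    ∬_D (curl F)_z dA = ∫_0^{2π} ∫_0^{3} (-40) · r dr dθ.

Inner (r from 0 to 3): -180.
Outer (θ from 0 to 2π): -360π.

Therefore ∮_C F · dr = -360π.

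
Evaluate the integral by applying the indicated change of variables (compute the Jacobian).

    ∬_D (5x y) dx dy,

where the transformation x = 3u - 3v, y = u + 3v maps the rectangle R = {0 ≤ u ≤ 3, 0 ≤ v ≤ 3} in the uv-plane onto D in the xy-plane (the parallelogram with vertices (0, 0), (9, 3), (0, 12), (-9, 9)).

Compute the Jacobian determinant of (x, y) with respect to (u, v):

    ∂(x,y)/∂(u,v) = | 3  -3 | = (3)(3) - (-3)(1) = 12.
                   | 1  3 |

Its absolute value is |J| = 12 (the area scaling factor).

Substituting x = 3u - 3v, y = u + 3v into the integrand,

    5x y → 15u^2 + 30u v - 45v^2,

so the integral becomes

    ∬_R (15u^2 + 30u v - 45v^2) · |J| du dv = ∫_0^3 ∫_0^3 (180u^2 + 360u v - 540v^2) dv du.

Inner (v): 540u^2 + 1620u - 4860.
Outer (u): -2430.

Therefore ∬_D (5x y) dx dy = -2430.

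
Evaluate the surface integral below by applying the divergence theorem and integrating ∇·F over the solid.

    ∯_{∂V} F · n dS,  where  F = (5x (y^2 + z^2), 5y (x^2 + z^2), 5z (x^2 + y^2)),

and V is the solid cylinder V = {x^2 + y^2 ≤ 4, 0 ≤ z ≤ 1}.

By the divergence theorem,

    ∯_{∂V} F · n dS = ∭_V (∇ · F) dV.

Compute the divergence:
    ∇ · F = ∂F_x/∂x + ∂F_y/∂y + ∂F_z/∂z = 5y^2 + 5z^2 + 5x^2 + 5z^2 + 5x^2 + 5y^2 = 10x^2 + 10y^2 + 10z^2.

In cylindrical coordinates, x = r cos(θ), y = r sin(θ), z = z, dV = r dr dθ dz, with 0 ≤ r ≤ 2, 0 ≤ θ ≤ 2π, 0 ≤ z ≤ 1.

The integrand, after substitution and multiplying by the volume element, becomes (10r^2 + 10z^2) · r, so

    ∭_V (∇·F) dV = ∫_0^{2π} ∫_0^{2} ∫_0^{1} (10r^2 + 10z^2) · r dz dr dθ.

Inner (z from 0 to 1): 10r (r^2 + 1/3).
Middle (r from 0 to 2): 140/3.
Outer (θ from 0 to 2π): 280π/3.

Therefore ∯_{∂V} F · n dS = 280π/3.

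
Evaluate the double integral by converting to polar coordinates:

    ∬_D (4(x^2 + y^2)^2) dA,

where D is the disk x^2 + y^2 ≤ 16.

The region D is 0 ≤ r ≤ 4, 0 ≤ θ ≤ 2π in polar coordinates, where x = r cos(θ), y = r sin(θ), and dA = r dr dθ.

Under the substitution, the integrand becomes 4r^4, so

    ∬_D (4(x^2 + y^2)^2) dA = ∫_{0}^{2π} ∫_{0}^{4} (4r^4) · r dr dθ.

Inner integral (in r): ∫_{0}^{4} (4r^4) · r dr = 8192/3.

Outer integral (in θ): ∫_{0}^{2π} (8192/3) dθ = 16384π/3.

Therefore ∬_D (4(x^2 + y^2)^2) dA = 16384π/3.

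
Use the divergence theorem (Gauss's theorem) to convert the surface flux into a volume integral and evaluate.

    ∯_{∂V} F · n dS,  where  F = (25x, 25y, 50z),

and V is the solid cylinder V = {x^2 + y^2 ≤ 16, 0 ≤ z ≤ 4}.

By the divergence theorem,

    ∯_{∂V} F · n dS = ∭_V (∇ · F) dV.

Compute the divergence:
    ∇ · F = ∂F_x/∂x + ∂F_y/∂y + ∂F_z/∂z = 25 + 25 + 50 = 100.

In cylindrical coordinates, x = r cos(θ), y = r sin(θ), z = z, dV = r dr dθ dz, with 0 ≤ r ≤ 4, 0 ≤ θ ≤ 2π, 0 ≤ z ≤ 4.

The integrand, after substitution and multiplying by the volume element, becomes (100) · r, so

    ∭_V (∇·F) dV = ∫_0^{2π} ∫_0^{4} ∫_0^{4} (100) · r dz dr dθ.

Inner (z from 0 to 4): 400r.
Middle (r from 0 to 4): 3200.
Outer (θ from 0 to 2π): 6400π.

Therefore ∯_{∂V} F · n dS = 6400π.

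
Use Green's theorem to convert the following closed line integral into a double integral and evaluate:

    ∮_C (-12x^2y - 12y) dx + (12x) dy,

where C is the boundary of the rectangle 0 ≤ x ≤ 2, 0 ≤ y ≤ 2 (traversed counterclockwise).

Green's theorem converts the closed line integral into a double integral over the enclosed region D:

    ∮_C P dx + Q dy = ∬_D (∂Q/∂x - ∂P/∂y) dA.

Here P = -12x^2y - 12y, Q = 12x, so

    ∂Q/∂x = 12,    ∂P/∂y = -12x^2 - 12,
    ∂Q/∂x - ∂P/∂y = 12x^2 + 24.

D is the region 0 ≤ x ≤ 2, 0 ≤ y ≤ 2. Evaluating the double integral:

    ∬_D (12x^2 + 24) dA = ∫_0^{2} ∫_0^{2} (12x^2 + 24) dy dx.

Inner (y from 0 to 2): 24x^2 + 48.
Outer (x from 0 to 2): 160.

Therefore ∮_C P dx + Q dy = 160.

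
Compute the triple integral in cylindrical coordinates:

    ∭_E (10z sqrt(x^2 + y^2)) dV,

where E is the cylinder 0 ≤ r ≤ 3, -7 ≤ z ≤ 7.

In cylindrical coordinates, x = r cos(θ), y = r sin(θ), z = z, and dV = r dr dθ dz.

The integrand becomes 10r z, so

    ∭_E (10z sqrt(x^2 + y^2)) dV = ∫_{0}^{2π} ∫_{0}^{3} ∫_{-7}^{7} (10r z) · r dz dr dθ.

Inner (z): 0.
Middle (r from 0 to 3): 0.
Outer (θ): 0.

Therefore the triple integral equals 0.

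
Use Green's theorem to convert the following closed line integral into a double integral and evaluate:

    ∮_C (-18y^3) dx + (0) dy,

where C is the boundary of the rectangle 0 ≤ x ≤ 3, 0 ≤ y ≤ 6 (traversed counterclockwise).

Green's theorem converts the closed line integral into a double integral over the enclosed region D:

    ∮_C P dx + Q dy = ∬_D (∂Q/∂x - ∂P/∂y) dA.

Here P = -18y^3, Q = 0, so

    ∂Q/∂x = 0,    ∂P/∂y = -54y^2,
    ∂Q/∂x - ∂P/∂y = 54y^2.

D is the region 0 ≤ x ≤ 3, 0 ≤ y ≤ 6. Evaluating the double integral:

    ∬_D (54y^2) dA = ∫_0^{3} ∫_0^{6} (54y^2) dy dx.

Inner (y from 0 to 6): 3888.
Outer (x from 0 to 3): 11664.

Therefore ∮_C P dx + Q dy = 11664.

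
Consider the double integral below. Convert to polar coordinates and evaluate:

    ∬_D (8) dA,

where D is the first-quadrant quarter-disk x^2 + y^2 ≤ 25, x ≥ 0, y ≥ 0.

The region D is 0 ≤ r ≤ 5, 0 ≤ θ ≤ π/2 in polar coordinates, where x = r cos(θ), y = r sin(θ), and dA = r dr dθ.

Under the substitution, the integrand becomes 8, so

    ∬_D (8) dA = ∫_{0}^{π/2} ∫_{0}^{5} (8) · r dr dθ.

Inner integral (in r): ∫_{0}^{5} (8) · r dr = 100.

Outer integral (in θ): ∫_{0}^{π/2} (100) dθ = 50π.

Therefore ∬_D (8) dA = 50π.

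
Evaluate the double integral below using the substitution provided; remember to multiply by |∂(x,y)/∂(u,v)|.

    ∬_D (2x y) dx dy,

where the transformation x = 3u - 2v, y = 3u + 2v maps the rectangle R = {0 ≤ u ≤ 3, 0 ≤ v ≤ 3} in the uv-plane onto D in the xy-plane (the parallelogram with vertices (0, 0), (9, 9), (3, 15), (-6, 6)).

Compute the Jacobian determinant of (x, y) with respect to (u, v):

    ∂(x,y)/∂(u,v) = | 3  -2 | = (3)(2) - (-2)(3) = 12.
                   | 3  2 |

Its absolute value is |J| = 12 (the area scaling factor).

Substituting x = 3u - 2v, y = 3u + 2v into the integrand,

    2x y → 18u^2 - 8v^2,

so the integral becomes

    ∬_R (18u^2 - 8v^2) · |J| du dv = ∫_0^3 ∫_0^3 (216u^2 - 96v^2) dv du.

Inner (v): 648u^2 - 864.
Outer (u): 3240.

Therefore ∬_D (2x y) dx dy = 3240.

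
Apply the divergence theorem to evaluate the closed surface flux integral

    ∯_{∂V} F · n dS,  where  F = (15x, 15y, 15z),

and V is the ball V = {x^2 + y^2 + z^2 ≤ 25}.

By the divergence theorem,

    ∯_{∂V} F · n dS = ∭_V (∇ · F) dV.

Compute the divergence:
    ∇ · F = ∂F_x/∂x + ∂F_y/∂y + ∂F_z/∂z = 15 + 15 + 15 = 45.

In spherical coordinates, x = ρ sin(φ) cos(θ), y = ρ sin(φ) sin(θ), z = ρ cos(φ), dV = ρ^2 sin(φ) dρ dφ dθ, with 0 ≤ ρ ≤ 5, 0 ≤ φ ≤ π, 0 ≤ θ ≤ 2π.

The integrand, after substitution and multiplying by the volume element, becomes (45) · ρ^2 sin(φ), so

    ∭_V (∇·F) dV = ∫_0^{2π} ∫_0^{π} ∫_0^{5} (45) · ρ^2 sin(φ) dρ dφ dθ.

Inner (ρ from 0 to 5): 1875sin(φ).
Middle (φ from 0 to π): 3750.
Outer (θ from 0 to 2π): 7500π.

Therefore ∯_{∂V} F · n dS = 7500π.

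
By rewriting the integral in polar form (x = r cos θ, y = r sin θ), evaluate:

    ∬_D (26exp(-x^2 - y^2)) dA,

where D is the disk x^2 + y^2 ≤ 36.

The region D is 0 ≤ r ≤ 6, 0 ≤ θ ≤ 2π in polar coordinates, where x = r cos(θ), y = r sin(θ), and dA = r dr dθ.

Under the substitution, the integrand becomes 26exp(-r^2), so

    ∬_D (26exp(-x^2 - y^2)) dA = ∫_{0}^{2π} ∫_{0}^{6} (26exp(-r^2)) · r dr dθ.

Inner integral (in r): ∫_{0}^{6} (26exp(-r^2)) · r dr = 13 - 13exp(-36).

Outer integral (in θ): ∫_{0}^{2π} (13 - 13exp(-36)) dθ = -26π exp(-36) + 26π.

Therefore ∬_D (26exp(-x^2 - y^2)) dA = -26π exp(-36) + 26π.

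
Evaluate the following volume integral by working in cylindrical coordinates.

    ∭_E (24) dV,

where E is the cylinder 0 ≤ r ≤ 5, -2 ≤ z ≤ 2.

In cylindrical coordinates, x = r cos(θ), y = r sin(θ), z = z, and dV = r dr dθ dz.

The integrand becomes 24, so

    ∭_E (24) dV = ∫_{0}^{2π} ∫_{0}^{5} ∫_{-2}^{2} (24) · r dz dr dθ.

Inner (z): 96r.
Middle (r from 0 to 5): 1200.
Outer (θ): 2400π.

Therefore the triple integral equals 2400π.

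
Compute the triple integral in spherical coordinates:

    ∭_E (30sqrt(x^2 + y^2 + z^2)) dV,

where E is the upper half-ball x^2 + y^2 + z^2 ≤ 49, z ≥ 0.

In spherical coordinates, x = ρ sin(φ) cos(θ), y = ρ sin(φ) sin(θ), z = ρ cos(φ), and dV = ρ^2 sin(φ) dρ dφ dθ.

The integrand becomes 30ρ, so

    ∭_E (30sqrt(x^2 + y^2 + z^2)) dV = ∫_{0}^{2π} ∫_{0}^{π/2} ∫_{0}^{7} (30ρ) · ρ^2 sin(φ) dρ dφ dθ.

Inner (ρ): 36015sin(φ)/2.
Middle (φ): 36015/2.
Outer (θ): 36015π.

Therefore the triple integral equals 36015π.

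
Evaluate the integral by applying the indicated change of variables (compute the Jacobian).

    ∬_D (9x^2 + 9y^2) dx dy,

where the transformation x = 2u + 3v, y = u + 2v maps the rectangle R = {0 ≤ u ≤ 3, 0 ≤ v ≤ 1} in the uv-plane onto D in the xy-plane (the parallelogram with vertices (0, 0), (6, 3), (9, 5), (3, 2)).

Compute the Jacobian determinant of (x, y) with respect to (u, v):

    ∂(x,y)/∂(u,v) = | 2  3 | = (2)(2) - (3)(1) = 1.
                   | 1  2 |

Its absolute value is |J| = 1 (the area scaling factor).

Substituting x = 2u + 3v, y = u + 2v into the integrand,

    9x^2 + 9y^2 → 45u^2 + 144u v + 117v^2,

so the integral becomes

    ∬_R (45u^2 + 144u v + 117v^2) · |J| du dv = ∫_0^3 ∫_0^1 (45u^2 + 144u v + 117v^2) dv du.

Inner (v): 45u^2 + 72u + 39.
Outer (u): 846.

Therefore ∬_D (9x^2 + 9y^2) dx dy = 846.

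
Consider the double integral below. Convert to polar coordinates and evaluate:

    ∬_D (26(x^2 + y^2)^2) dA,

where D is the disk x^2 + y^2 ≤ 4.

The region D is 0 ≤ r ≤ 2, 0 ≤ θ ≤ 2π in polar coordinates, where x = r cos(θ), y = r sin(θ), and dA = r dr dθ.

Under the substitution, the integrand becomes 26r^4, so

    ∬_D (26(x^2 + y^2)^2) dA = ∫_{0}^{2π} ∫_{0}^{2} (26r^4) · r dr dθ.

Inner integral (in r): ∫_{0}^{2} (26r^4) · r dr = 832/3.

Outer integral (in θ): ∫_{0}^{2π} (832/3) dθ = 1664π/3.

Therefore ∬_D (26(x^2 + y^2)^2) dA = 1664π/3.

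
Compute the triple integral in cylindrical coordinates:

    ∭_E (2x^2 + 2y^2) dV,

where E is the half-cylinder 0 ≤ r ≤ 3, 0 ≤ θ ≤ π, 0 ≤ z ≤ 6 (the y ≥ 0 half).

In cylindrical coordinates, x = r cos(θ), y = r sin(θ), z = z, and dV = r dr dθ dz.

The integrand becomes 2r^2, so

    ∭_E (2x^2 + 2y^2) dV = ∫_{0}^{π} ∫_{0}^{3} ∫_{0}^{6} (2r^2) · r dz dr dθ.

Inner (z): 12r^3.
Middle (r from 0 to 3): 243.
Outer (θ): 243π.

Therefore the triple integral equals 243π.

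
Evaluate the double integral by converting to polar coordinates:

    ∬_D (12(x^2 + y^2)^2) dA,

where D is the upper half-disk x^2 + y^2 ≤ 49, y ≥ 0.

The region D is 0 ≤ r ≤ 7, 0 ≤ θ ≤ π in polar coordinates, where x = r cos(θ), y = r sin(θ), and dA = r dr dθ.

Under the substitution, the integrand becomes 12r^4, so

    ∬_D (12(x^2 + y^2)^2) dA = ∫_{0}^{π} ∫_{0}^{7} (12r^4) · r dr dθ.

Inner integral (in r): ∫_{0}^{7} (12r^4) · r dr = 235298.

Outer integral (in θ): ∫_{0}^{π} (235298) dθ = 235298π.

Therefore ∬_D (12(x^2 + y^2)^2) dA = 235298π.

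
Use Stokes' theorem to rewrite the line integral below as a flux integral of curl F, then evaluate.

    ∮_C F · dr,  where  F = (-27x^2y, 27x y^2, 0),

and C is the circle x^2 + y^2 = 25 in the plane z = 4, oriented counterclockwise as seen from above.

Let S be the flat disk x^2 + y^2 ≤ 25 in the plane z = 4, with upward unit normal n̂ = ẑ. By Stokes' theorem,

    ∮_C F · dr = ∬_S (∇ × F) · n̂ dS = ∬_D (curl F)_z dA,

where D is the disk x^2 + y^2 ≤ 25.

Compute the curl of F = (-27x^2y, 27x y^2, 0):
    (∇ × F)_x = ∂F_z/∂y - ∂F_y/∂z = 0,
    (∇ × F)_y = ∂F_x/∂z - ∂F_z/∂x = 0,
    (∇ × F)_z = ∂F_y/∂x - ∂F_x/∂y = 27x^2 + 27y^2.

On z = 4, (curl F)_z = 27x^2 + 27y^2.

Convert to polar (x = r cos θ, y = r sin θ, dA = r dr dθ); the integrand becomes 27r^2, so

    ∬_D (curl F)_z dA = ∫_0^{2π} ∫_0^{5} (27r^2) · r dr dθ.

Inner (r from 0 to 5): 16875/4.
Outer (θ from 0 to 2π): 16875π/2.

Therefore ∮_C F · dr = 16875π/2.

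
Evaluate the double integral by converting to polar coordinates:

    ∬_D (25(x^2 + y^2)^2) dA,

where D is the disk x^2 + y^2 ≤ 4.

The region D is 0 ≤ r ≤ 2, 0 ≤ θ ≤ 2π in polar coordinates, where x = r cos(θ), y = r sin(θ), and dA = r dr dθ.

Under the substitution, the integrand becomes 25r^4, so

    ∬_D (25(x^2 + y^2)^2) dA = ∫_{0}^{2π} ∫_{0}^{2} (25r^4) · r dr dθ.

Inner integral (in r): ∫_{0}^{2} (25r^4) · r dr = 800/3.

Outer integral (in θ): ∫_{0}^{2π} (800/3) dθ = 1600π/3.

Therefore ∬_D (25(x^2 + y^2)^2) dA = 1600π/3.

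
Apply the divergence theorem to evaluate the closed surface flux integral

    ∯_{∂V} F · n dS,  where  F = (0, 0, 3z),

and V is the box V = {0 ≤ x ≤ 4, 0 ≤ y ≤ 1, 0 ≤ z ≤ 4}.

By the divergence theorem,

    ∯_{∂V} F · n dS = ∭_V (∇ · F) dV.

Compute the divergence:
    ∇ · F = ∂F_x/∂x + ∂F_y/∂y + ∂F_z/∂z = 0 + 0 + 3 = 3.

V is a rectangular box, so dV = dx dy dz with 0 ≤ x ≤ 4, 0 ≤ y ≤ 1, 0 ≤ z ≤ 4.

Integrate (3) over V as an iterated integral:

    ∭_V (∇·F) dV = ∫_0^{4} ∫_0^{1} ∫_0^{4} (3) dz dy dx.

Inner (z from 0 to 4): 12.
Middle (y from 0 to 1): 12.
Outer (x from 0 to 4): 48.

Therefore ∯_{∂V} F · n dS = 48.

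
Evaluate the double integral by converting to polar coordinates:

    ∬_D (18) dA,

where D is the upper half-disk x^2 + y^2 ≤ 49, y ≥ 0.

The region D is 0 ≤ r ≤ 7, 0 ≤ θ ≤ π in polar coordinates, where x = r cos(θ), y = r sin(θ), and dA = r dr dθ.

Under the substitution, the integrand becomes 18, so

    ∬_D (18) dA = ∫_{0}^{π} ∫_{0}^{7} (18) · r dr dθ.

Inner integral (in r): ∫_{0}^{7} (18) · r dr = 441.

Outer integral (in θ): ∫_{0}^{π} (441) dθ = 441π.

Therefore ∬_D (18) dA = 441π.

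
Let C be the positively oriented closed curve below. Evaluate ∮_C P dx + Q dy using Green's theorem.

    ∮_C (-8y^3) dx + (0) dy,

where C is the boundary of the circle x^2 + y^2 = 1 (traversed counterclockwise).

Green's theorem converts the closed line integral into a double integral over the enclosed region D:

    ∮_C P dx + Q dy = ∬_D (∂Q/∂x - ∂P/∂y) dA.

Here P = -8y^3, Q = 0, so

    ∂Q/∂x = 0,    ∂P/∂y = -24y^2,
    ∂Q/∂x - ∂P/∂y = 24y^2.

D is the region x^2 + y^2 ≤ 1. Evaluating the double integral:

In polar coordinates (x = r cos θ, y = r sin θ, dA = r dr dθ) the integrand becomes 24r^2sin(θ)^2, so

    ∬_D (24y^2) dA = ∫_0^{2π} ∫_0^{1} (24r^2sin(θ)^2) · r dr dθ.

Inner (r from 0 to 1): 6sin(θ)^2.
Outer (θ from 0 to 2π): 6π.

Therefore ∮_C P dx + Q dy = 6π.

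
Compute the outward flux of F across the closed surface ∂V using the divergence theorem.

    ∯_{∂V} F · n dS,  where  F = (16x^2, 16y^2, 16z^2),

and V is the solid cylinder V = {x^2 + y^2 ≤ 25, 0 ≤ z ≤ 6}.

By the divergence theorem,

    ∯_{∂V} F · n dS = ∭_V (∇ · F) dV.

Compute the divergence:
    ∇ · F = ∂F_x/∂x + ∂F_y/∂y + ∂F_z/∂z = 32x + 32y + 32z.

In cylindrical coordinates, x = r cos(θ), y = r sin(θ), z = z, dV = r dr dθ dz, with 0 ≤ r ≤ 5, 0 ≤ θ ≤ 2π, 0 ≤ z ≤ 6.

The integrand, after substitution and multiplying by the volume element, becomes (32sqrt(2)r sin(θ + π/4) + 32z) · r, so

    ∭_V (∇·F) dV = ∫_0^{2π} ∫_0^{5} ∫_0^{6} (32sqrt(2)r sin(θ + π/4) + 32z) · r dz dr dθ.

Inner (z from 0 to 6): 192r (sqrt(2)r sin(θ + π/4) + 3).
Middle (r from 0 to 5): 8000sqrt(2)sin(θ + π/4) + 7200.
Outer (θ from 0 to 2π): 14400π.

Therefore ∯_{∂V} F · n dS = 14400π.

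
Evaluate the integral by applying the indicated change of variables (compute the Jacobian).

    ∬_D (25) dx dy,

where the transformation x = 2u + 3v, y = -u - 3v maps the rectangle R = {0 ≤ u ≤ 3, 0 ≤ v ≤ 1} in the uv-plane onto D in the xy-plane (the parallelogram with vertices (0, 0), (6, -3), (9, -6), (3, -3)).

Compute the Jacobian determinant of (x, y) with respect to (u, v):

    ∂(x,y)/∂(u,v) = | 2  3 | = (2)(-3) - (3)(-1) = -3.
                   | -1  -3 |

Its absolute value is |J| = 3 (the area scaling factor).

Substituting x = 2u + 3v, y = -u - 3v into the integrand,

    25 → 25,

so the integral becomes

    ∬_R (25) · |J| du dv = ∫_0^3 ∫_0^1 (75) dv du.

Inner (v): 75.
Outer (u): 225.

Therefore ∬_D (25) dx dy = 225.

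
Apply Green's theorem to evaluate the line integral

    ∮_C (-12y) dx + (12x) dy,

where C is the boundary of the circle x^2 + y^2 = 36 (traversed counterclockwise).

Green's theorem converts the closed line integral into a double integral over the enclosed region D:

    ∮_C P dx + Q dy = ∬_D (∂Q/∂x - ∂P/∂y) dA.

Here P = -12y, Q = 12x, so

    ∂Q/∂x = 12,    ∂P/∂y = -12,
    ∂Q/∂x - ∂P/∂y = 24.

D is the region x^2 + y^2 ≤ 36. Evaluating the double integral:

In polar coordinates (x = r cos θ, y = r sin θ, dA = r dr dθ) the integrand becomes 24, so

    ∬_D (24) dA = ∫_0^{2π} ∫_0^{6} (24) · r dr dθ.

Inner (r from 0 to 6): 432.
Outer (θ from 0 to 2π): 864π.

Therefore ∮_C P dx + Q dy = 864π.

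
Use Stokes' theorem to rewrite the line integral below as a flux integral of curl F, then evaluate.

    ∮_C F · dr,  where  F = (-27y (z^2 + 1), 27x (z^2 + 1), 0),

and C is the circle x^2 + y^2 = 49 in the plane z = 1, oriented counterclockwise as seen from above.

Let S be the flat disk x^2 + y^2 ≤ 49 in the plane z = 1, with upward unit normal n̂ = ẑ. By Stokes' theorem,

    ∮_C F · dr = ∬_S (∇ × F) · n̂ dS = ∬_D (curl F)_z dA,

where D is the disk x^2 + y^2 ≤ 49.

Compute the curl of F = (-27y (z^2 + 1), 27x (z^2 + 1), 0):
    (∇ × F)_x = ∂F_z/∂y - ∂F_y/∂z = -54x z,
    (∇ × F)_y = ∂F_x/∂z - ∂F_z/∂x = -54y z,
    (∇ × F)_z = ∂F_y/∂x - ∂F_x/∂y = 54z^2 + 54.

On z = 1, (curl F)_z = 108.

Convert to polar (x = r cos θ, y = r sin θ, dA = r dr dθ); the integrand becomes 108, so

    ∬_D (curl F)_z dA = ∫_0^{2π} ∫_0^{7} (108) · r dr dθ.

Inner (r from 0 to 7): 2646.
Outer (θ from 0 to 2π): 5292π.

Therefore ∮_C F · dr = 5292π.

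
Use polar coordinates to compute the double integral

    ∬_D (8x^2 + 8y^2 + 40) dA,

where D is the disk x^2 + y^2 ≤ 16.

The region D is 0 ≤ r ≤ 4, 0 ≤ θ ≤ 2π in polar coordinates, where x = r cos(θ), y = r sin(θ), and dA = r dr dθ.

Under the substitution, the integrand becomes 8r^2 + 40, so

    ∬_D (8x^2 + 8y^2 + 40) dA = ∫_{0}^{2π} ∫_{0}^{4} (8r^2 + 40) · r dr dθ.

Inner integral (in r): ∫_{0}^{4} (8r^2 + 40) · r dr = 832.

Outer integral (in θ): ∫_{0}^{2π} (832) dθ = 1664π.

Therefore ∬_D (8x^2 + 8y^2 + 40) dA = 1664π.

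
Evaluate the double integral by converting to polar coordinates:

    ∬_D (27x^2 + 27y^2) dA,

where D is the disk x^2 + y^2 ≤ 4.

The region D is 0 ≤ r ≤ 2, 0 ≤ θ ≤ 2π in polar coordinates, where x = r cos(θ), y = r sin(θ), and dA = r dr dθ.

Under the substitution, the integrand becomes 27r^2, so

    ∬_D (27x^2 + 27y^2) dA = ∫_{0}^{2π} ∫_{0}^{2} (27r^2) · r dr dθ.

Inner integral (in r): ∫_{0}^{2} (27r^2) · r dr = 108.

Outer integral (in θ): ∫_{0}^{2π} (108) dθ = 216π.

Therefore ∬_D (27x^2 + 27y^2) dA = 216π.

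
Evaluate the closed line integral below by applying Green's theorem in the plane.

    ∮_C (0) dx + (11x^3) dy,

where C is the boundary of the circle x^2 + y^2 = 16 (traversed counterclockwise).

Green's theorem converts the closed line integral into a double integral over the enclosed region D:

    ∮_C P dx + Q dy = ∬_D (∂Q/∂x - ∂P/∂y) dA.

Here P = 0, Q = 11x^3, so

    ∂Q/∂x = 33x^2,    ∂P/∂y = 0,
    ∂Q/∂x - ∂P/∂y = 33x^2.

D is the region x^2 + y^2 ≤ 16. Evaluating the double integral:

In polar coordinates (x = r cos θ, y = r sin θ, dA = r dr dθ) the integrand becomes 33r^2cos(θ)^2, so

    ∬_D (33x^2) dA = ∫_0^{2π} ∫_0^{4} (33r^2cos(θ)^2) · r dr dθ.

Inner (r from 0 to 4): 2112cos(θ)^2.
Outer (θ from 0 to 2π): 2112π.

Therefore ∮_C P dx + Q dy = 2112π.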